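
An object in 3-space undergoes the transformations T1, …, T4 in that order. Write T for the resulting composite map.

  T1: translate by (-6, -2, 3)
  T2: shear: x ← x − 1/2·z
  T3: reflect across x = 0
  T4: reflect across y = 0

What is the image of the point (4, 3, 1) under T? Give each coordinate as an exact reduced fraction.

T(p) = (4, -1, 4)

T1 translate by (-6, -2, 3): (4, 3, 1) → (-2, 1, 4)
T2 shear: x ← x − 1/2·z: (-2, 1, 4) → (-4, 1, 4)
T3 reflect across x = 0: (-4, 1, 4) → (4, 1, 4)
T4 reflect across y = 0: (4, 1, 4) → (4, -1, 4)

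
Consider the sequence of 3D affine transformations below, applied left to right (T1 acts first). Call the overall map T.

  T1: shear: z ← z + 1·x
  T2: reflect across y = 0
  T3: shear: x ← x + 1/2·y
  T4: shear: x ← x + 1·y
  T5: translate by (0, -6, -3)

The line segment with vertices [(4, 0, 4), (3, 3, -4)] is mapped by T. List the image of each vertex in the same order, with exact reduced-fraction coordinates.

image vertices: (4, -6, 5), (-3/2, -9, -4)

T1 shear: z ← z + 1·x: (4, 0, 4) → (4, 0, 8); (3, 3, -4) → (3, 3, -1)
T2 reflect across y = 0: (4, 0, 8) → (4, 0, 8); (3, 3, -1) → (3, -3, -1)
T3 shear: x ← x + 1/2·y: (4, 0, 8) → (4, 0, 8); (3, -3, -1) → (3/2, -3, -1)
T4 shear: x ← x + 1·y: (4, 0, 8) → (4, 0, 8); (3/2, -3, -1) → (-3/2, -3, -1)
T5 translate by (0, -6, -3): (4, 0, 8) → (4, -6, 5); (-3/2, -3, -1) → (-3/2, -9, -4)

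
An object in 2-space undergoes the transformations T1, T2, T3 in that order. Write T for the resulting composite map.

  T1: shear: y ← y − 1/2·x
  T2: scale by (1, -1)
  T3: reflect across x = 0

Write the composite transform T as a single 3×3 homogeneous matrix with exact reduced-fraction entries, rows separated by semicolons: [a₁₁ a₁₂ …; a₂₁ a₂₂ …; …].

T = [-1 0 0; 1/2 -1 0; 0 0 1]

T1 = [1 0 0; -1/2 1 0; 0 0 1]
T2·T1 = [1 0 0; 1/2 -1 0; 0 0 1]
T3·…·T1 = [-1 0 0; 1/2 -1 0; 0 0 1]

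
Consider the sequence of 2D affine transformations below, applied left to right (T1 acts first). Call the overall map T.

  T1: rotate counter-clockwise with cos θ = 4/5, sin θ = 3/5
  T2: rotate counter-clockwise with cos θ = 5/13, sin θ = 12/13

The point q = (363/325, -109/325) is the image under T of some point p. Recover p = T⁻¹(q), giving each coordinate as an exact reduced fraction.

T1 = [4/5 -3/5 0; 3/5 4/5 0; 0 0 1]
T2·T1 = [-16/65 -63/65 0; 63/65 -16/65 0; 0 0 1]
det M = 1; M⁻¹ = [-16/65 63/65 0; -63/65 -16/65 0; 0 0 1]
M⁻¹ · (363/325, -109/325)ᵀ = (-3/5, -1)ᵀ

p = (-3/5, -1)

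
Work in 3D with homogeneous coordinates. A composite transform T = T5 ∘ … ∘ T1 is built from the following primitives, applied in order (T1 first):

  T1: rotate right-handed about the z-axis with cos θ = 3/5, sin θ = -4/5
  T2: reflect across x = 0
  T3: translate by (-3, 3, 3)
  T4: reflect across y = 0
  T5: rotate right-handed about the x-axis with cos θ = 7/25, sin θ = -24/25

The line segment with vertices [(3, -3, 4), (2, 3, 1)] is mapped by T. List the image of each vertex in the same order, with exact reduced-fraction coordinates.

T1 rotate right-handed about the z-axis with cos θ = 3/5, sin θ = -4/5: (3, -3, 4) → (-3/5, -21/5, 4); (2, 3, 1) → (18/5, 1/5, 1)
T2 reflect across x = 0: (-3/5, -21/5, 4) → (3/5, -21/5, 4); (18/5, 1/5, 1) → (-18/5, 1/5, 1)
T3 translate by (-3, 3, 3): (3/5, -21/5, 4) → (-12/5, -6/5, 7); (-18/5, 1/5, 1) → (-33/5, 16/5, 4)
T4 reflect across y = 0: (-12/5, -6/5, 7) → (-12/5, 6/5, 7); (-33/5, 16/5, 4) → (-33/5, -16/5, 4)
T5 rotate right-handed about the x-axis with cos θ = 7/25, sin θ = -24/25: (-12/5, 6/5, 7) → (-12/5, 882/125, 101/125); (-33/5, -16/5, 4) → (-33/5, 368/125, 524/125)

image vertices: (-12/5, 882/125, 101/125), (-33/5, 368/125, 524/125)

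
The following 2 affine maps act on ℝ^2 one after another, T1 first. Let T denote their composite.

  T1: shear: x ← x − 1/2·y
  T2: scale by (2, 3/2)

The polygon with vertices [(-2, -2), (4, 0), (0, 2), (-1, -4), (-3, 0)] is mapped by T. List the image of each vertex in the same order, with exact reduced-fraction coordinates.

image vertices: (-2, -3), (8, 0), (-2, 3), (2, -6), (-6, 0)

T1 shear: x ← x − 1/2·y: (-2, -2) → (-1, -2); (4, 0) → (4, 0); (0, 2) → (-1, 2); (-1, -4) → (1, -4); (-3, 0) → (-3, 0)
T2 scale by (2, 3/2): (-1, -2) → (-2, -3); (4, 0) → (8, 0); (-1, 2) → (-2, 3); (1, -4) → (2, -6); (-3, 0) → (-6, 0)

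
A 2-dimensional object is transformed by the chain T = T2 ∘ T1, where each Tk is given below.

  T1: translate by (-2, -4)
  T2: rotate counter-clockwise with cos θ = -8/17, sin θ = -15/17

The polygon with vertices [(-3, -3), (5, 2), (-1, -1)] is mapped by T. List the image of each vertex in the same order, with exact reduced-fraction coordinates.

image vertices: (-65/17, 131/17), (-54/17, -29/17), (-3, 5)

T1 translate by (-2, -4): (-3, -3) → (-5, -7); (5, 2) → (3, -2); (-1, -1) → (-3, -5)
T2 rotate counter-clockwise with cos θ = -8/17, sin θ = -15/17: (-5, -7) → (-65/17, 131/17); (3, -2) → (-54/17, -29/17); (-3, -5) → (-3, 5)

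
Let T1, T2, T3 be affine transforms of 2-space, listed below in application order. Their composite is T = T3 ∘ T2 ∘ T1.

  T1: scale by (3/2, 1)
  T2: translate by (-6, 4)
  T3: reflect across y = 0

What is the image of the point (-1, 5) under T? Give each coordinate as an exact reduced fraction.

T(p) = (-15/2, -9)

T1 scale by (3/2, 1): (-1, 5) → (-3/2, 5)
T2 translate by (-6, 4): (-3/2, 5) → (-15/2, 9)
T3 reflect across y = 0: (-15/2, 9) → (-15/2, -9)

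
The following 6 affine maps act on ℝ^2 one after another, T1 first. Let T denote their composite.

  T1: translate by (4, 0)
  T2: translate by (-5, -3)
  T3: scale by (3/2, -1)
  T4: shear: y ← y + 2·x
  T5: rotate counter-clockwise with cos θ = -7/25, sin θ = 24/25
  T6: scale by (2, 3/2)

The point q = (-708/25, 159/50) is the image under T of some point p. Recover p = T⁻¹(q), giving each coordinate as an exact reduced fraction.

T1 = [1 0 4; 0 1 0; 0 0 1]
T2·T1 = [1 0 -1; 0 1 -3; 0 0 1]
T3·…·T1 = [3/2 0 -3/2; 0 -1 3; 0 0 1]
T4·…·T1 = [3/2 0 -3/2; 3 -1 0; 0 0 1]
T5·…·T1 = [-33/10 24/25 21/50; 3/5 7/25 -36/25; 0 0 1]
T6·…·T1 = [-33/5 48/25 21/25; 9/10 21/50 -54/25; 0 0 1]
det M = -9/2; M⁻¹ = [-7/75 32/75 1; 1/5 22/15 3; 0 0 1]
M⁻¹ · (-708/25, 159/50)ᵀ = (5, 2)ᵀ

p = (5, 2)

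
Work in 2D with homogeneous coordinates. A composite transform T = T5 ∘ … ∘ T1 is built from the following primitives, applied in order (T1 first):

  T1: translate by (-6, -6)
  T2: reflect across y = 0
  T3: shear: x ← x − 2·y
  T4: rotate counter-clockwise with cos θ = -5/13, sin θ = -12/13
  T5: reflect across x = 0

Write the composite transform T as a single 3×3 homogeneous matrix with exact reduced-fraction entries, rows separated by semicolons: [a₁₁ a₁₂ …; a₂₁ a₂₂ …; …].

T1 = [1 0 -6; 0 1 -6; 0 0 1]
T2·T1 = [1 0 -6; 0 -1 6; 0 0 1]
T3·…·T1 = [1 2 -18; 0 -1 6; 0 0 1]
T4·…·T1 = [-5/13 -22/13 162/13; -12/13 -19/13 186/13; 0 0 1]
T5·…·T1 = [5/13 22/13 -162/13; -12/13 -19/13 186/13; 0 0 1]

T = [5/13 22/13 -162/13; -12/13 -19/13 186/13; 0 0 1]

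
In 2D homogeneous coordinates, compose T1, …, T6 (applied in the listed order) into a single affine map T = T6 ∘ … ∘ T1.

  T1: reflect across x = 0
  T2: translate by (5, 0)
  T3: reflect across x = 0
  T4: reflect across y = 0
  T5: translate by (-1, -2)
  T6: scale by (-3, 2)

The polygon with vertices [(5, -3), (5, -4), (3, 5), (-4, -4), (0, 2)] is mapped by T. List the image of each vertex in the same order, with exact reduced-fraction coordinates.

image vertices: (3, 2), (3, 4), (9, -14), (30, 4), (18, -8)

T1 reflect across x = 0: (5, -3) → (-5, -3); (5, -4) → (-5, -4); (3, 5) → (-3, 5); (-4, -4) → (4, -4); (0, 2) → (0, 2)
T2 translate by (5, 0): (-5, -3) → (0, -3); (-5, -4) → (0, -4); (-3, 5) → (2, 5); (4, -4) → (9, -4); (0, 2) → (5, 2)
T3 reflect across x = 0: (0, -3) → (0, -3); (0, -4) → (0, -4); (2, 5) → (-2, 5); (9, -4) → (-9, -4); (5, 2) → (-5, 2)
T4 reflect across y = 0: (0, -3) → (0, 3); (0, -4) → (0, 4); (-2, 5) → (-2, -5); (-9, -4) → (-9, 4); (-5, 2) → (-5, -2)
T5 translate by (-1, -2): (0, 3) → (-1, 1); (0, 4) → (-1, 2); (-2, -5) → (-3, -7); (-9, 4) → (-10, 2); (-5, -2) → (-6, -4)
T6 scale by (-3, 2): (-1, 1) → (3, 2); (-1, 2) → (3, 4); (-3, -7) → (9, -14); (-10, 2) → (30, 4); (-6, -4) → (18, -8)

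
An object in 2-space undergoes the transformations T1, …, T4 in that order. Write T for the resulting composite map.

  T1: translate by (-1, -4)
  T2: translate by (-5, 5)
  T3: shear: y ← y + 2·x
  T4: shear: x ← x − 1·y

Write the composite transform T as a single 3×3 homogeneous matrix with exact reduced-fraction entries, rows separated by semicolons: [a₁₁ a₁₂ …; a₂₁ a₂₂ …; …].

T = [-1 -1 5; 2 1 -11; 0 0 1]

T1 = [1 0 -1; 0 1 -4; 0 0 1]
T2·T1 = [1 0 -6; 0 1 1; 0 0 1]
T3·…·T1 = [1 0 -6; 2 1 -11; 0 0 1]
T4·…·T1 = [-1 -1 5; 2 1 -11; 0 0 1]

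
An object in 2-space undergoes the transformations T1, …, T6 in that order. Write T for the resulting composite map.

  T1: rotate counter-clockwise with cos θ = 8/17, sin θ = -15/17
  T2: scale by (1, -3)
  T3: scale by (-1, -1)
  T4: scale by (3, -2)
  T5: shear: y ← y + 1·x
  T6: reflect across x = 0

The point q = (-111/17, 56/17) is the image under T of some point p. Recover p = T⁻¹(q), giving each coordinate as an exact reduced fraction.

T1 = [8/17 15/17 0; -15/17 8/17 0; 0 0 1]
T2·T1 = [8/17 15/17 0; 45/17 -24/17 0; 0 0 1]
T3·…·T1 = [-8/17 -15/17 0; -45/17 24/17 0; 0 0 1]
T4·…·T1 = [-24/17 -45/17 0; 90/17 -48/17 0; 0 0 1]
T5·…·T1 = [-24/17 -45/17 0; 66/17 -93/17 0; 0 0 1]
T6·…·T1 = [24/17 45/17 0; 66/17 -93/17 0; 0 0 1]
det M = -18; M⁻¹ = [31/102 5/34 0; 11/51 -4/51 0; 0 0 1]
M⁻¹ · (-111/17, 56/17)ᵀ = (-3/2, -5/3)ᵀ

p = (-3/2, -5/3)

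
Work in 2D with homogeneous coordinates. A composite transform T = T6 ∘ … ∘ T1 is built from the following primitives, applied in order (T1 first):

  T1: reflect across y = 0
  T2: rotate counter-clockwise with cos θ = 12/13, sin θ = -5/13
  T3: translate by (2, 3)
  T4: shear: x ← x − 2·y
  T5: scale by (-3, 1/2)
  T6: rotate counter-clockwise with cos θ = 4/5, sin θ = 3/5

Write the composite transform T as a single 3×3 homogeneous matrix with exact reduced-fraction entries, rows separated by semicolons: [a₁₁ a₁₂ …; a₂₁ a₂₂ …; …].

T1 = [1 0 0; 0 -1 0; 0 0 1]
T2·T1 = [12/13 -5/13 0; -5/13 -12/13 0; 0 0 1]
T3·…·T1 = [12/13 -5/13 2; -5/13 -12/13 3; 0 0 1]
T4·…·T1 = [22/13 19/13 -4; -5/13 -12/13 3; 0 0 1]
T5·…·T1 = [-66/13 -57/13 12; -5/26 -6/13 3/2; 0 0 1]
T6·…·T1 = [-513/130 -42/13 87/10; -16/5 -3 42/5; 0 0 1]

T = [-513/130 -42/13 87/10; -16/5 -3 42/5; 0 0 1]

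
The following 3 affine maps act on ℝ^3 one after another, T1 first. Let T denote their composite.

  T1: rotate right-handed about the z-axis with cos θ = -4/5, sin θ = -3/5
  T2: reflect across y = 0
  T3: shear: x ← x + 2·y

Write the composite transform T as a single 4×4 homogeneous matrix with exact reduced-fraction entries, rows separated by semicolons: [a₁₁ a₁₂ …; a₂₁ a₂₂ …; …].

T1 = [-4/5 3/5 0 0; -3/5 -4/5 0 0; 0 0 1 0; 0 0 0 1]
T2·T1 = [-4/5 3/5 0 0; 3/5 4/5 0 0; 0 0 1 0; 0 0 0 1]
T3·…·T1 = [2/5 11/5 0 0; 3/5 4/5 0 0; 0 0 1 0; 0 0 0 1]

T = [2/5 11/5 0 0; 3/5 4/5 0 0; 0 0 1 0; 0 0 0 1]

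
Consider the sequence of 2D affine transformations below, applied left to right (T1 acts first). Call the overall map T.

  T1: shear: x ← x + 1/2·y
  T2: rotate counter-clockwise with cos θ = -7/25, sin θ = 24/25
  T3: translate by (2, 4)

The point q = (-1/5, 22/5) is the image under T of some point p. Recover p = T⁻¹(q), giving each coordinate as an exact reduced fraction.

p = (0, 2)

T1 = [1 1/2 0; 0 1 0; 0 0 1]
T2·T1 = [-7/25 -11/10 0; 24/25 1/5 0; 0 0 1]
T3·…·T1 = [-7/25 -11/10 2; 24/25 1/5 4; 0 0 1]
det M = 1; M⁻¹ = [1/5 11/10 -24/5; -24/25 -7/25 76/25; 0 0 1]
M⁻¹ · (-1/5, 22/5)ᵀ = (0, 2)ᵀ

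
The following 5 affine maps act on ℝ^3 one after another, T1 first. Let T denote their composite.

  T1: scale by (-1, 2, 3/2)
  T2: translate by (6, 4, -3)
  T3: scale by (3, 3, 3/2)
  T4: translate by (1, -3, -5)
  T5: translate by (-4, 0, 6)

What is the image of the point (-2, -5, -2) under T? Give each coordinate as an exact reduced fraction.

T(p) = (21, -21, -8)

T1 scale by (-1, 2, 3/2): (-2, -5, -2) → (2, -10, -3)
T2 translate by (6, 4, -3): (2, -10, -3) → (8, -6, -6)
T3 scale by (3, 3, 3/2): (8, -6, -6) → (24, -18, -9)
T4 translate by (1, -3, -5): (24, -18, -9) → (25, -21, -14)
T5 translate by (-4, 0, 6): (25, -21, -14) → (21, -21, -8)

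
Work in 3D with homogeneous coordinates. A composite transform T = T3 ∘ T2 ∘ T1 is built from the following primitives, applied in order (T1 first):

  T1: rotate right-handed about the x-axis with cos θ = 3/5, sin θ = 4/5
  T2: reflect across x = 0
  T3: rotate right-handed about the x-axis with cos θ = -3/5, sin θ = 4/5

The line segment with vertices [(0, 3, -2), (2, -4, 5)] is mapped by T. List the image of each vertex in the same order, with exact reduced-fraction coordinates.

image vertices: (0, -3, 2), (-2, 4, -5)

T1 rotate right-handed about the x-axis with cos θ = 3/5, sin θ = 4/5: (0, 3, -2) → (0, 17/5, 6/5); (2, -4, 5) → (2, -32/5, -1/5)
T2 reflect across x = 0: (0, 17/5, 6/5) → (0, 17/5, 6/5); (2, -32/5, -1/5) → (-2, -32/5, -1/5)
T3 rotate right-handed about the x-axis with cos θ = -3/5, sin θ = 4/5: (0, 17/5, 6/5) → (0, -3, 2); (-2, -32/5, -1/5) → (-2, 4, -5)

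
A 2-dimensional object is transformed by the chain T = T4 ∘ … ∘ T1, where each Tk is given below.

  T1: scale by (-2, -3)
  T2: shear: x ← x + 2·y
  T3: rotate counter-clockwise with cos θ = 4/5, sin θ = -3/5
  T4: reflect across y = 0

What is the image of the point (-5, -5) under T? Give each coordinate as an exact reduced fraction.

T1 scale by (-2, -3): (-5, -5) → (10, 15)
T2 shear: x ← x + 2·y: (10, 15) → (40, 15)
T3 rotate counter-clockwise with cos θ = 4/5, sin θ = -3/5: (40, 15) → (41, -12)
T4 reflect across y = 0: (41, -12) → (41, 12)

T(p) = (41, 12)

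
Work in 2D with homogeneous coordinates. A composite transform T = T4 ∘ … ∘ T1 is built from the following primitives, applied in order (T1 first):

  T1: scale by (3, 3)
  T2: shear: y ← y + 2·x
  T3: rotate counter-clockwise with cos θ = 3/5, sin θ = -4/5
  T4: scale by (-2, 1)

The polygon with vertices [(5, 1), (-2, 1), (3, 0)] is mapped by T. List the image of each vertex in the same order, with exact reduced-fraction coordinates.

T1 scale by (3, 3): (5, 1) → (15, 3); (-2, 1) → (-6, 3); (3, 0) → (9, 0)
T2 shear: y ← y + 2·x: (15, 3) → (15, 33); (-6, 3) → (-6, -9); (9, 0) → (9, 18)
T3 rotate counter-clockwise with cos θ = 3/5, sin θ = -4/5: (15, 33) → (177/5, 39/5); (-6, -9) → (-54/5, -3/5); (9, 18) → (99/5, 18/5)
T4 scale by (-2, 1): (177/5, 39/5) → (-354/5, 39/5); (-54/5, -3/5) → (108/5, -3/5); (99/5, 18/5) → (-198/5, 18/5)

image vertices: (-354/5, 39/5), (108/5, -3/5), (-198/5, 18/5)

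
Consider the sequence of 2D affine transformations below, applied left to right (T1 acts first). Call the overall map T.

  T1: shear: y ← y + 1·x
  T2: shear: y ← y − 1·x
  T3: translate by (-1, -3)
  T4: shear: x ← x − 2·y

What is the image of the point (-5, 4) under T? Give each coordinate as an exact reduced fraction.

T1 shear: y ← y + 1·x: (-5, 4) → (-5, -1)
T2 shear: y ← y − 1·x: (-5, -1) → (-5, 4)
T3 translate by (-1, -3): (-5, 4) → (-6, 1)
T4 shear: x ← x − 2·y: (-6, 1) → (-8, 1)

T(p) = (-8, 1)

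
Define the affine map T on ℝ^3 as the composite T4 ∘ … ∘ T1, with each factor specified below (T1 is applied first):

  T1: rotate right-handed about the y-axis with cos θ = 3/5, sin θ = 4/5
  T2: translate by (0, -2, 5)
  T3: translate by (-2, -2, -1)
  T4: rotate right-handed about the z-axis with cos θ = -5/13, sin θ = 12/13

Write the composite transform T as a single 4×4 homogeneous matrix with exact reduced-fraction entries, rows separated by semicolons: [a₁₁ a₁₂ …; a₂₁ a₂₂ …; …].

T = [-3/13 -12/13 -4/13 58/13; 36/65 -5/13 48/65 -4/13; -4/5 0 3/5 4; 0 0 0 1]

T1 = [3/5 0 4/5 0; 0 1 0 0; -4/5 0 3/5 0; 0 0 0 1]
T2·T1 = [3/5 0 4/5 0; 0 1 0 -2; -4/5 0 3/5 5; 0 0 0 1]
T3·…·T1 = [3/5 0 4/5 -2; 0 1 0 -4; -4/5 0 3/5 4; 0 0 0 1]
T4·…·T1 = [-3/13 -12/13 -4/13 58/13; 36/65 -5/13 48/65 -4/13; -4/5 0 3/5 4; 0 0 0 1]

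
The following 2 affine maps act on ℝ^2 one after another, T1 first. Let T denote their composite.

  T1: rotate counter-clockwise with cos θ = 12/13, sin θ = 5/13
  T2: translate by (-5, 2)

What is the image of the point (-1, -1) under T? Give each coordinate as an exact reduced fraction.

T(p) = (-72/13, 9/13)

T1 rotate counter-clockwise with cos θ = 12/13, sin θ = 5/13: (-1, -1) → (-7/13, -17/13)
T2 translate by (-5, 2): (-7/13, -17/13) → (-72/13, 9/13)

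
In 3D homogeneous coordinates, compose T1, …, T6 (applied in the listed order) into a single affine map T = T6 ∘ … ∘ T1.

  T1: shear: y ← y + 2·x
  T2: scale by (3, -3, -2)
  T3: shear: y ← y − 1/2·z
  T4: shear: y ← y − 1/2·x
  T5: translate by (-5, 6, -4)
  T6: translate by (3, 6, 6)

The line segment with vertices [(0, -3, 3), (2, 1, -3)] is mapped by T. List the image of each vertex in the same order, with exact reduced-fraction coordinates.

T1 shear: y ← y + 2·x: (0, -3, 3) → (0, -3, 3); (2, 1, -3) → (2, 5, -3)
T2 scale by (3, -3, -2): (0, -3, 3) → (0, 9, -6); (2, 5, -3) → (6, -15, 6)
T3 shear: y ← y − 1/2·z: (0, 9, -6) → (0, 12, -6); (6, -15, 6) → (6, -18, 6)
T4 shear: y ← y − 1/2·x: (0, 12, -6) → (0, 12, -6); (6, -18, 6) → (6, -21, 6)
T5 translate by (-5, 6, -4): (0, 12, -6) → (-5, 18, -10); (6, -21, 6) → (1, -15, 2)
T6 translate by (3, 6, 6): (-5, 18, -10) → (-2, 24, -4); (1, -15, 2) → (4, -9, 8)

image vertices: (-2, 24, -4), (4, -9, 8)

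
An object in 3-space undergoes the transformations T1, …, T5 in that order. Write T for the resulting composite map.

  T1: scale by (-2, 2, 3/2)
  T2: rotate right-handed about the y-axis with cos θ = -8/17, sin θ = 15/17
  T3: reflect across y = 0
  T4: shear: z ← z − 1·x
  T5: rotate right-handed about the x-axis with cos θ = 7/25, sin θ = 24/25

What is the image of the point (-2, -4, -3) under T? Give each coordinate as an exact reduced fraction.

T(p) = (-199/34, -172/85, 1517/170)

T1 scale by (-2, 2, 3/2): (-2, -4, -3) → (4, -8, -9/2)
T2 rotate right-handed about the y-axis with cos θ = -8/17, sin θ = 15/17: (4, -8, -9/2) → (-199/34, -8, -24/17)
T3 reflect across y = 0: (-199/34, -8, -24/17) → (-199/34, 8, -24/17)
T4 shear: z ← z − 1·x: (-199/34, 8, -24/17) → (-199/34, 8, 151/34)
T5 rotate right-handed about the x-axis with cos θ = 7/25, sin θ = 24/25: (-199/34, 8, 151/34) → (-199/34, -172/85, 1517/170)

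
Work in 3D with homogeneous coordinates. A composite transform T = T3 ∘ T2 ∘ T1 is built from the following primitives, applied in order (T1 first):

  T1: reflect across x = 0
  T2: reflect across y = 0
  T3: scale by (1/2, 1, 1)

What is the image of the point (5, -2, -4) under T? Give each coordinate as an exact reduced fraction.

T(p) = (-5/2, 2, -4)

T1 reflect across x = 0: (5, -2, -4) → (-5, -2, -4)
T2 reflect across y = 0: (-5, -2, -4) → (-5, 2, -4)
T3 scale by (1/2, 1, 1): (-5, 2, -4) → (-5/2, 2, -4)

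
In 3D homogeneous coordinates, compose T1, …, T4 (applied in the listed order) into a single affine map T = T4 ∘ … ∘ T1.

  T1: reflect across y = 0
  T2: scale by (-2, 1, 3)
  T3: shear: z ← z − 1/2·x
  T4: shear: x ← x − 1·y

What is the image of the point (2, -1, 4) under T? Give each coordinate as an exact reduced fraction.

T1 reflect across y = 0: (2, -1, 4) → (2, 1, 4)
T2 scale by (-2, 1, 3): (2, 1, 4) → (-4, 1, 12)
T3 shear: z ← z − 1/2·x: (-4, 1, 12) → (-4, 1, 14)
T4 shear: x ← x − 1·y: (-4, 1, 14) → (-5, 1, 14)

T(p) = (-5, 1, 14)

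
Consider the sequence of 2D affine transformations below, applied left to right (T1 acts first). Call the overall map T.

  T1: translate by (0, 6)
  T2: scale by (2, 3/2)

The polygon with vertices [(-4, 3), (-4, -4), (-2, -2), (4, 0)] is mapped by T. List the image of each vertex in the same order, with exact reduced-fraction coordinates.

T1 translate by (0, 6): (-4, 3) → (-4, 9); (-4, -4) → (-4, 2); (-2, -2) → (-2, 4); (4, 0) → (4, 6)
T2 scale by (2, 3/2): (-4, 9) → (-8, 27/2); (-4, 2) → (-8, 3); (-2, 4) → (-4, 6); (4, 6) → (8, 9)

image vertices: (-8, 27/2), (-8, 3), (-4, 6), (8, 9)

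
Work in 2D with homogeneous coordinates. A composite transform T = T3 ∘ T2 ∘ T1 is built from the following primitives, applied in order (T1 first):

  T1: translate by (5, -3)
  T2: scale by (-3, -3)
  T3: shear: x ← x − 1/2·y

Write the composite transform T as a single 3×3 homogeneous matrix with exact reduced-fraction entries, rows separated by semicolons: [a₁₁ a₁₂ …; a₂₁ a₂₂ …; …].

T = [-3 3/2 -39/2; 0 -3 9; 0 0 1]

T1 = [1 0 5; 0 1 -3; 0 0 1]
T2·T1 = [-3 0 -15; 0 -3 9; 0 0 1]
T3·…·T1 = [-3 3/2 -39/2; 0 -3 9; 0 0 1]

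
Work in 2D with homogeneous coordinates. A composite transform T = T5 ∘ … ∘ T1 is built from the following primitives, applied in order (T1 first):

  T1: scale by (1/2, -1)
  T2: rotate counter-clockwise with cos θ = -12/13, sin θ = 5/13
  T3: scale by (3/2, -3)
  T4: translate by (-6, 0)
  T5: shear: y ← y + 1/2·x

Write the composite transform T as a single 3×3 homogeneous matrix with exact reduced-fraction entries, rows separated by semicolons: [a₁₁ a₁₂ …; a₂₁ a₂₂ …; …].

T = [-9/13 15/26 -6; -12/13 -129/52 -3; 0 0 1]

T1 = [1/2 0 0; 0 -1 0; 0 0 1]
T2·T1 = [-6/13 5/13 0; 5/26 12/13 0; 0 0 1]
T3·…·T1 = [-9/13 15/26 0; -15/26 -36/13 0; 0 0 1]
T4·…·T1 = [-9/13 15/26 -6; -15/26 -36/13 0; 0 0 1]
T5·…·T1 = [-9/13 15/26 -6; -12/13 -129/52 -3; 0 0 1]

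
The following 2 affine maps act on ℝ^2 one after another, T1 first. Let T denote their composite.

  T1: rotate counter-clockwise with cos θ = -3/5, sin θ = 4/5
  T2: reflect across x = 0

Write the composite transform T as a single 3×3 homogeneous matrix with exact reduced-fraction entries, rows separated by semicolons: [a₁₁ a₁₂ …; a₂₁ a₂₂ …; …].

T1 = [-3/5 -4/5 0; 4/5 -3/5 0; 0 0 1]
T2·T1 = [3/5 4/5 0; 4/5 -3/5 0; 0 0 1]

T = [3/5 4/5 0; 4/5 -3/5 0; 0 0 1]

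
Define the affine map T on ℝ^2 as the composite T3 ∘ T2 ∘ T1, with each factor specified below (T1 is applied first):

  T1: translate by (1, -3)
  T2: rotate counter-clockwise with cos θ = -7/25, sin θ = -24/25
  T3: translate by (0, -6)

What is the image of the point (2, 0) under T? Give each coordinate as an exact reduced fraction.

T1 translate by (1, -3): (2, 0) → (3, -3)
T2 rotate counter-clockwise with cos θ = -7/25, sin θ = -24/25: (3, -3) → (-93/25, -51/25)
T3 translate by (0, -6): (-93/25, -51/25) → (-93/25, -201/25)

T(p) = (-93/25, -201/25)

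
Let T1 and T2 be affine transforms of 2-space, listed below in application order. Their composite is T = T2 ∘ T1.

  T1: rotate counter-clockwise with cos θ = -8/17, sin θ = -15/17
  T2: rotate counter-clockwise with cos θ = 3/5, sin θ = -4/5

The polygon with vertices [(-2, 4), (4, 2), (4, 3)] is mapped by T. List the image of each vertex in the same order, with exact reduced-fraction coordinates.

T1 rotate counter-clockwise with cos θ = -8/17, sin θ = -15/17: (-2, 4) → (76/17, -2/17); (4, 2) → (-2/17, -76/17); (4, 3) → (13/17, -84/17)
T2 rotate counter-clockwise with cos θ = 3/5, sin θ = -4/5: (76/17, -2/17) → (44/17, -62/17); (-2/17, -76/17) → (-62/17, -44/17); (13/17, -84/17) → (-297/85, -304/85)

image vertices: (44/17, -62/17), (-62/17, -44/17), (-297/85, -304/85)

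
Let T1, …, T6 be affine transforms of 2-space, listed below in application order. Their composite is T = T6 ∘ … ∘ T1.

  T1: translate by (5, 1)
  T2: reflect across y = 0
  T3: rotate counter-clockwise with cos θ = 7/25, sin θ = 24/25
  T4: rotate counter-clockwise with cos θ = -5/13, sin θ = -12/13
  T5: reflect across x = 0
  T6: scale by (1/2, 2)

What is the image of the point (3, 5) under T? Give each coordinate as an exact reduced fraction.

T1 translate by (5, 1): (3, 5) → (8, 6)
T2 reflect across y = 0: (8, 6) → (8, -6)
T3 rotate counter-clockwise with cos θ = 7/25, sin θ = 24/25: (8, -6) → (8, 6)
T4 rotate counter-clockwise with cos θ = -5/13, sin θ = -12/13: (8, 6) → (32/13, -126/13)
T5 reflect across x = 0: (32/13, -126/13) → (-32/13, -126/13)
T6 scale by (1/2, 2): (-32/13, -126/13) → (-16/13, -252/13)

T(p) = (-16/13, -252/13)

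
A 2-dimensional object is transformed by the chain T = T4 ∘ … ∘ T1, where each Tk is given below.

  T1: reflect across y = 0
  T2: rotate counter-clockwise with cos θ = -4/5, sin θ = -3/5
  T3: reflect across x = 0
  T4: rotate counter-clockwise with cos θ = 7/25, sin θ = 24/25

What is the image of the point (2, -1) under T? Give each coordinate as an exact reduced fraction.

T1 reflect across y = 0: (2, -1) → (2, 1)
T2 rotate counter-clockwise with cos θ = -4/5, sin θ = -3/5: (2, 1) → (-1, -2)
T3 reflect across x = 0: (-1, -2) → (1, -2)
T4 rotate counter-clockwise with cos θ = 7/25, sin θ = 24/25: (1, -2) → (11/5, 2/5)

T(p) = (11/5, 2/5)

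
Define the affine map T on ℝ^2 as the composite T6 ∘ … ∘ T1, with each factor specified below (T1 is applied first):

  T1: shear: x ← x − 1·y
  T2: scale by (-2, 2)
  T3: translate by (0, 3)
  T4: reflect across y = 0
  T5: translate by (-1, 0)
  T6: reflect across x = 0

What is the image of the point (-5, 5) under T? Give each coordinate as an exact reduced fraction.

T(p) = (-19, -13)

T1 shear: x ← x − 1·y: (-5, 5) → (-10, 5)
T2 scale by (-2, 2): (-10, 5) → (20, 10)
T3 translate by (0, 3): (20, 10) → (20, 13)
T4 reflect across y = 0: (20, 13) → (20, -13)
T5 translate by (-1, 0): (20, -13) → (19, -13)
T6 reflect across x = 0: (19, -13) → (-19, -13)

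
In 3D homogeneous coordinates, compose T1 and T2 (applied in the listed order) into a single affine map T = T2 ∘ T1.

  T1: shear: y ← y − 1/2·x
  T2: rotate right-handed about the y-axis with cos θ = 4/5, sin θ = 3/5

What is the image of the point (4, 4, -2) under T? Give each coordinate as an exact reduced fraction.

T(p) = (2, 2, -4)

T1 shear: y ← y − 1/2·x: (4, 4, -2) → (4, 2, -2)
T2 rotate right-handed about the y-axis with cos θ = 4/5, sin θ = 3/5: (4, 2, -2) → (2, 2, -4)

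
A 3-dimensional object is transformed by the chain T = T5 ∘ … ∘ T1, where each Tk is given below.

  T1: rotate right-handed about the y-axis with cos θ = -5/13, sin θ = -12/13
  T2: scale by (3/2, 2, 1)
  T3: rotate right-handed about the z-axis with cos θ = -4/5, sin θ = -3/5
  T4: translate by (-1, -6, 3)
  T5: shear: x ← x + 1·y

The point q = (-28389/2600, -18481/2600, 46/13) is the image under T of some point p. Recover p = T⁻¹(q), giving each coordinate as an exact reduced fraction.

T1 = [-5/13 0 -12/13 0; 0 1 0 0; 12/13 0 -5/13 0; 0 0 0 1]
T2·T1 = [-15/26 0 -18/13 0; 0 2 0 0; 12/13 0 -5/13 0; 0 0 0 1]
T3·…·T1 = [6/13 6/5 72/65 0; 9/26 -8/5 54/65 0; 12/13 0 -5/13 0; 0 0 0 1]
T4·…·T1 = [6/13 6/5 72/65 -1; 9/26 -8/5 54/65 -6; 12/13 0 -5/13 3; 0 0 0 1]
T5·…·T1 = [21/26 -2/5 126/65 -7; 9/26 -8/5 54/65 -6; 12/13 0 -5/13 3; 0 0 0 1]
det M = 3; M⁻¹ = [8/39 -2/39 12/13 -64/39; 3/10 -7/10 0 -21/10; 32/65 -8/65 -5/13 251/65; 0 0 0 1]
M⁻¹ · (-28389/2600, -18481/2600, 46/13)ᵀ = (-1/4, -2/5, -2)ᵀ

p = (-1/4, -2/5, -2)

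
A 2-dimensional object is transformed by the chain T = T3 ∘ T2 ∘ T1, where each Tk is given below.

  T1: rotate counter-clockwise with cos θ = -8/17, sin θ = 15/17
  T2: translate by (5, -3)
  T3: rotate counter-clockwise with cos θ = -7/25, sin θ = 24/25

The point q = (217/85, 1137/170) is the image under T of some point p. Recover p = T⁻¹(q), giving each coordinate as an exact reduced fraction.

T1 = [-8/17 -15/17 0; 15/17 -8/17 0; 0 0 1]
T2·T1 = [-8/17 -15/17 5; 15/17 -8/17 -3; 0 0 1]
T3·…·T1 = [-304/425 297/425 37/25; -297/425 -304/425 141/25; 0 0 1]
det M = 1; M⁻¹ = [-304/425 -297/425 5; 297/425 -304/425 3; 0 0 1]
M⁻¹ · (217/85, 1137/170)ᵀ = (-3/2, 0)ᵀ

p = (-3/2, 0)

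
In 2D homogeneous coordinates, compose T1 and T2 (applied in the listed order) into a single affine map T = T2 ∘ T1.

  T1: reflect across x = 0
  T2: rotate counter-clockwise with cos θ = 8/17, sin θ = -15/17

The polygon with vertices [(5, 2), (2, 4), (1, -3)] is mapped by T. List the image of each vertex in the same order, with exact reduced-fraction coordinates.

T1 reflect across x = 0: (5, 2) → (-5, 2); (2, 4) → (-2, 4); (1, -3) → (-1, -3)
T2 rotate counter-clockwise with cos θ = 8/17, sin θ = -15/17: (-5, 2) → (-10/17, 91/17); (-2, 4) → (44/17, 62/17); (-1, -3) → (-53/17, -9/17)

image vertices: (-10/17, 91/17), (44/17, 62/17), (-53/17, -9/17)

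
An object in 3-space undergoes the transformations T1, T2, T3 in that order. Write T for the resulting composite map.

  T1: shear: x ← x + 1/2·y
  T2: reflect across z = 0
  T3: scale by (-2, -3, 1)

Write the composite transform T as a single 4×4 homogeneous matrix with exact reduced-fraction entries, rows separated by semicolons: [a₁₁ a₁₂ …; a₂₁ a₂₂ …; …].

T = [-2 -1 0 0; 0 -3 0 0; 0 0 -1 0; 0 0 0 1]

T1 = [1 1/2 0 0; 0 1 0 0; 0 0 1 0; 0 0 0 1]
T2·T1 = [1 1/2 0 0; 0 1 0 0; 0 0 -1 0; 0 0 0 1]
T3·…·T1 = [-2 -1 0 0; 0 -3 0 0; 0 0 -1 0; 0 0 0 1]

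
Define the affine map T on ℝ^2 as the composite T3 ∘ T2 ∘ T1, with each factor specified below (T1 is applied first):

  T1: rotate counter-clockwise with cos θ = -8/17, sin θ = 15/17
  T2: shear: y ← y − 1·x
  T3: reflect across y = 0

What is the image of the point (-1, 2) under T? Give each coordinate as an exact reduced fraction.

T1 rotate counter-clockwise with cos θ = -8/17, sin θ = 15/17: (-1, 2) → (-22/17, -31/17)
T2 shear: y ← y − 1·x: (-22/17, -31/17) → (-22/17, -9/17)
T3 reflect across y = 0: (-22/17, -9/17) → (-22/17, 9/17)

T(p) = (-22/17, 9/17)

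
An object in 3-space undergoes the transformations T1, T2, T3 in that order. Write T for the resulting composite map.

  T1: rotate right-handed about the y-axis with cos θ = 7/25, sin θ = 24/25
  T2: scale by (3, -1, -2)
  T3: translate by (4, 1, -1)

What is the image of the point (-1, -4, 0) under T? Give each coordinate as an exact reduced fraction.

T(p) = (79/25, 5, -73/25)

T1 rotate right-handed about the y-axis with cos θ = 7/25, sin θ = 24/25: (-1, -4, 0) → (-7/25, -4, 24/25)
T2 scale by (3, -1, -2): (-7/25, -4, 24/25) → (-21/25, 4, -48/25)
T3 translate by (4, 1, -1): (-21/25, 4, -48/25) → (79/25, 5, -73/25)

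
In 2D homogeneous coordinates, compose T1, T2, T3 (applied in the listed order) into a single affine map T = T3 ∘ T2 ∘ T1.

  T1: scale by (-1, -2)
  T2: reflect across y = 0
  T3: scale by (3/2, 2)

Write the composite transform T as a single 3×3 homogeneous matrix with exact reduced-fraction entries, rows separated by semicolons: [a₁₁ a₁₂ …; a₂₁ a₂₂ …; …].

T = [-3/2 0 0; 0 4 0; 0 0 1]

T1 = [-1 0 0; 0 -2 0; 0 0 1]
T2·T1 = [-1 0 0; 0 2 0; 0 0 1]
T3·…·T1 = [-3/2 0 0; 0 4 0; 0 0 1]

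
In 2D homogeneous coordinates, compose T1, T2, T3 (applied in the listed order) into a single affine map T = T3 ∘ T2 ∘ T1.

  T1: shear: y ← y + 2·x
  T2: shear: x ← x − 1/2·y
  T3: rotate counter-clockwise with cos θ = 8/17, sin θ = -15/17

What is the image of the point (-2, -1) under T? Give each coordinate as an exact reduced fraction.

T1 shear: y ← y + 2·x: (-2, -1) → (-2, -5)
T2 shear: x ← x − 1/2·y: (-2, -5) → (1/2, -5)
T3 rotate counter-clockwise with cos θ = 8/17, sin θ = -15/17: (1/2, -5) → (-71/17, -95/34)

T(p) = (-71/17, -95/34)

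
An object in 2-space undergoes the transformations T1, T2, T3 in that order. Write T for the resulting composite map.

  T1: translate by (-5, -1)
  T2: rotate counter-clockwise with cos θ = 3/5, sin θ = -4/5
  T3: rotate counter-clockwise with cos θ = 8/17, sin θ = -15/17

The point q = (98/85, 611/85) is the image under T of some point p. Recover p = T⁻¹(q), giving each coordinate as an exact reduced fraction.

T1 = [1 0 -5; 0 1 -1; 0 0 1]
T2·T1 = [3/5 4/5 -19/5; -4/5 3/5 17/5; 0 0 1]
T3·…·T1 = [-36/85 77/85 103/85; -77/85 -36/85 421/85; 0 0 1]
det M = 1; M⁻¹ = [-36/85 -77/85 5; 77/85 -36/85 1; 0 0 1]
M⁻¹ · (98/85, 611/85)ᵀ = (-2, -1)ᵀ

p = (-2, -1)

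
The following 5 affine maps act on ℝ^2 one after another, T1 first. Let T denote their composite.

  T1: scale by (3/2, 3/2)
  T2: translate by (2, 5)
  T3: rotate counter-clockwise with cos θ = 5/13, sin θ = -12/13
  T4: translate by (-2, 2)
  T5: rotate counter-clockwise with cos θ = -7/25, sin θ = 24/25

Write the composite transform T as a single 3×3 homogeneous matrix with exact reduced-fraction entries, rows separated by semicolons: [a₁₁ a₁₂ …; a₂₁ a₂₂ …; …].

T = [759/650 -306/325 -956/325; 306/325 759/650 867/325; 0 0 1]

T1 = [3/2 0 0; 0 3/2 0; 0 0 1]
T2·T1 = [3/2 0 2; 0 3/2 5; 0 0 1]
T3·…·T1 = [15/26 18/13 70/13; -18/13 15/26 1/13; 0 0 1]
T4·…·T1 = [15/26 18/13 44/13; -18/13 15/26 27/13; 0 0 1]
T5·…·T1 = [759/650 -306/325 -956/325; 306/325 759/650 867/325; 0 0 1]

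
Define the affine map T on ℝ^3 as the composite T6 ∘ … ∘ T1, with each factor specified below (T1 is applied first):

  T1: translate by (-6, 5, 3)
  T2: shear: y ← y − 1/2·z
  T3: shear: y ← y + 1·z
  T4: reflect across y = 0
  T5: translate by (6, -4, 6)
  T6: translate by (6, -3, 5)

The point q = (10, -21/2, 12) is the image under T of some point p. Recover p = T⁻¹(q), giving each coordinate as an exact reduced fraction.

T1 = [1 0 0 -6; 0 1 0 5; 0 0 1 3; 0 0 0 1]
T2·T1 = [1 0 0 -6; 0 1 -1/2 7/2; 0 0 1 3; 0 0 0 1]
T3·…·T1 = [1 0 0 -6; 0 1 1/2 13/2; 0 0 1 3; 0 0 0 1]
T4·…·T1 = [1 0 0 -6; 0 -1 -1/2 -13/2; 0 0 1 3; 0 0 0 1]
T5·…·T1 = [1 0 0 0; 0 -1 -1/2 -21/2; 0 0 1 9; 0 0 0 1]
T6·…·T1 = [1 0 0 6; 0 -1 -1/2 -27/2; 0 0 1 14; 0 0 0 1]
det M = -1; M⁻¹ = [1 0 0 -6; 0 -1 -1/2 -13/2; 0 0 1 -14; 0 0 0 1]
M⁻¹ · (10, -21/2, 12)ᵀ = (4, -2, -2)ᵀ

p = (4, -2, -2)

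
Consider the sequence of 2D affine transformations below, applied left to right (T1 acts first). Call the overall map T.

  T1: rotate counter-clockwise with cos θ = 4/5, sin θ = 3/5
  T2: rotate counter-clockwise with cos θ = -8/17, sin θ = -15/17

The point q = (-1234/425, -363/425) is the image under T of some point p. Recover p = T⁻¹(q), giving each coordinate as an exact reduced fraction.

p = (2/5, -3)

T1 = [4/5 -3/5 0; 3/5 4/5 0; 0 0 1]
T2·T1 = [13/85 84/85 0; -84/85 13/85 0; 0 0 1]
det M = 1; M⁻¹ = [13/85 -84/85 0; 84/85 13/85 0; 0 0 1]
M⁻¹ · (-1234/425, -363/425)ᵀ = (2/5, -3)ᵀ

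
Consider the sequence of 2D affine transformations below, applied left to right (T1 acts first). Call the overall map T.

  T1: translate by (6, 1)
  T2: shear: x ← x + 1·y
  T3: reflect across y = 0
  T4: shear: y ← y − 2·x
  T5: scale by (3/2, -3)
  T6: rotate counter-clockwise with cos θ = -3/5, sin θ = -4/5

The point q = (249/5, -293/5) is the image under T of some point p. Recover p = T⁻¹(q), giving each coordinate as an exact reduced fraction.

T1 = [1 0 6; 0 1 1; 0 0 1]
T2·T1 = [1 1 7; 0 1 1; 0 0 1]
T3·…·T1 = [1 1 7; 0 -1 -1; 0 0 1]
T4·…·T1 = [1 1 7; -2 -3 -15; 0 0 1]
T5·…·T1 = [3/2 3/2 21/2; 6 9 45; 0 0 1]
T6·…·T1 = [39/10 63/10 297/10; -24/5 -33/5 -177/5; 0 0 1]
det M = 9/2; M⁻¹ = [-22/15 -7/5 -6; 16/15 13/15 -1; 0 0 1]
M⁻¹ · (249/5, -293/5)ᵀ = (3, 4/3)ᵀ

p = (3, 4/3)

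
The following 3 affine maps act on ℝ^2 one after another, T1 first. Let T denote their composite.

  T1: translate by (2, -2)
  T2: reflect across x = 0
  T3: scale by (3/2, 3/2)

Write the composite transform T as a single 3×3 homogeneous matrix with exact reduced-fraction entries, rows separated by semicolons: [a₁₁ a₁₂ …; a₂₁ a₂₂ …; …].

T1 = [1 0 2; 0 1 -2; 0 0 1]
T2·T1 = [-1 0 -2; 0 1 -2; 0 0 1]
T3·…·T1 = [-3/2 0 -3; 0 3/2 -3; 0 0 1]

T = [-3/2 0 -3; 0 3/2 -3; 0 0 1]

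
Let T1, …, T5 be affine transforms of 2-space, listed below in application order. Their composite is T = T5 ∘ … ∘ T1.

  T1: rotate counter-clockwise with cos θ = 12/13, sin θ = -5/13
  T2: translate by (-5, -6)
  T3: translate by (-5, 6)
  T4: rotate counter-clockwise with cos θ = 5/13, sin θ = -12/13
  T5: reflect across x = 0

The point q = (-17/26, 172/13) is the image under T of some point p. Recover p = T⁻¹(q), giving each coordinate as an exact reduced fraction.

p = (-4, 9/2)

T1 = [12/13 5/13 0; -5/13 12/13 0; 0 0 1]
T2·T1 = [12/13 5/13 -5; -5/13 12/13 -6; 0 0 1]
T3·…·T1 = [12/13 5/13 -10; -5/13 12/13 0; 0 0 1]
T4·…·T1 = [0 1 -50/13; -1 0 120/13; 0 0 1]
T5·…·T1 = [0 -1 50/13; -1 0 120/13; 0 0 1]
det M = -1; M⁻¹ = [0 -1 120/13; -1 0 50/13; 0 0 1]
M⁻¹ · (-17/26, 172/13)ᵀ = (-4, 9/2)ᵀ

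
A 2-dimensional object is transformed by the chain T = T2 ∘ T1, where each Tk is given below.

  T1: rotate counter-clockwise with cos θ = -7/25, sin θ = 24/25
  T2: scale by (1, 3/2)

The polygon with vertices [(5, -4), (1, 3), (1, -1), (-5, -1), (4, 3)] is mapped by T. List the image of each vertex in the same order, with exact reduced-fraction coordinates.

T1 rotate counter-clockwise with cos θ = -7/25, sin θ = 24/25: (5, -4) → (61/25, 148/25); (1, 3) → (-79/25, 3/25); (1, -1) → (17/25, 31/25); (-5, -1) → (59/25, -113/25); (4, 3) → (-4, 3)
T2 scale by (1, 3/2): (61/25, 148/25) → (61/25, 222/25); (-79/25, 3/25) → (-79/25, 9/50); (17/25, 31/25) → (17/25, 93/50); (59/25, -113/25) → (59/25, -339/50); (-4, 3) → (-4, 9/2)

image vertices: (61/25, 222/25), (-79/25, 9/50), (17/25, 93/50), (59/25, -339/50), (-4, 9/2)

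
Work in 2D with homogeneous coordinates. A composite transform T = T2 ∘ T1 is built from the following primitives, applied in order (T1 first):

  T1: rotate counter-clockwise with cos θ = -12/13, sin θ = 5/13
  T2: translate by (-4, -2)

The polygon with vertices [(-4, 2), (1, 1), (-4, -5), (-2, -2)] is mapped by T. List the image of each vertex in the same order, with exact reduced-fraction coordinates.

T1 rotate counter-clockwise with cos θ = -12/13, sin θ = 5/13: (-4, 2) → (38/13, -44/13); (1, 1) → (-17/13, -7/13); (-4, -5) → (73/13, 40/13); (-2, -2) → (34/13, 14/13)
T2 translate by (-4, -2): (38/13, -44/13) → (-14/13, -70/13); (-17/13, -7/13) → (-69/13, -33/13); (73/13, 40/13) → (21/13, 14/13); (34/13, 14/13) → (-18/13, -12/13)

image vertices: (-14/13, -70/13), (-69/13, -33/13), (21/13, 14/13), (-18/13, -12/13)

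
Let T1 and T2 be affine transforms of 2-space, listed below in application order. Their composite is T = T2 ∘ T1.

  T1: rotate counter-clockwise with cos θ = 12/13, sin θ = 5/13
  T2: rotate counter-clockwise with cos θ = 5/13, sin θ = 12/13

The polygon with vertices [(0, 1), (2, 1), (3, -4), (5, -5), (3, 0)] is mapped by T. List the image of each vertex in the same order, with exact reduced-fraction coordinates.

image vertices: (-1, 0), (-1, 2), (4, 3), (5, 5), (0, 3)

T1 rotate counter-clockwise with cos θ = 12/13, sin θ = 5/13: (0, 1) → (-5/13, 12/13); (2, 1) → (19/13, 22/13); (3, -4) → (56/13, -33/13); (5, -5) → (85/13, -35/13); (3, 0) → (36/13, 15/13)
T2 rotate counter-clockwise with cos θ = 5/13, sin θ = 12/13: (-5/13, 12/13) → (-1, 0); (19/13, 22/13) → (-1, 2); (56/13, -33/13) → (4, 3); (85/13, -35/13) → (5, 5); (36/13, 15/13) → (0, 3)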